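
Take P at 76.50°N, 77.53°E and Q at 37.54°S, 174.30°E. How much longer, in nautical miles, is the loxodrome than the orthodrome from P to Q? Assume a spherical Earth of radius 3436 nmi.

285 nmi

Great circle: cos σ = sin φ₁ sin φ₂ + cos φ₁ cos φ₂ cos Δλ,  σ = 2.2323 rad → d_gc = 7670.2 nmi
Rhumb line: Δψ = -2.8419, q = Δφ/Δψ = 0.7004, d_rh = R√(Δφ²+q²Δλ²) = 7955.5 nmi
Excess = 7955.5 − 7670.2 = 285.3 ≈ 285 nmi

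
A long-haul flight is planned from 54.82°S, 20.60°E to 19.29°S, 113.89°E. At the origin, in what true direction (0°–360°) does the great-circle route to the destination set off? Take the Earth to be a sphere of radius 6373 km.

θ = atan2( sin Δλ·cos φ₂ ,  cos φ₁ sin φ₂ − sin φ₁ cos φ₂ cos Δλ )
  = atan2(+0.9423, -0.2346) = 103.98°

104.0°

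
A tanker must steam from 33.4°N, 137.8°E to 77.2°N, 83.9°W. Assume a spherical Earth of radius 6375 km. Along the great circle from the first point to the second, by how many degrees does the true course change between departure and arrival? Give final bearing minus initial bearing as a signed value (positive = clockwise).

+133.5°

At departure: θ₁ = atan2(sin Δλ cos φ₂, cos φ₁ sin φ₂ − sin φ₁ cos φ₂ cos Δλ) = 9.25°
At arrival: θ₂ = atan2(sin Δλ cos φ₁, −cos φ₂ sin φ₁ + sin φ₂ cos φ₁ cos Δλ) = 142.73°
Δθ = θ₂ − θ₁ = +133.5°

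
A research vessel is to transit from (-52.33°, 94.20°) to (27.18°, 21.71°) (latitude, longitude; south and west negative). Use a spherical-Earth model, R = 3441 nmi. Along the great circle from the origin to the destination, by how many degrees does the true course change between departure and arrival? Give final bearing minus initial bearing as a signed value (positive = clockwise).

Initial bearing θ₁ = atan2(sin Δλ cos φ₂, cos φ₁ sin φ₂ − sin φ₁ cos φ₂ cos Δλ) = 300.06°
Final bearing θ₂ = (initial bearing from the destination back to the start) + 180° = 323.52°
Δθ = θ₂ − θ₁ = +23.5°

+23.5°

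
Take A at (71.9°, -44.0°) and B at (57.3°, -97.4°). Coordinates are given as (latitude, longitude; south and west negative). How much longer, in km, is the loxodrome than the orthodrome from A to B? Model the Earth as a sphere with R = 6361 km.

Great circle: cos σ = sin φ₁ sin φ₂ + cos φ₁ cos φ₂ cos Δλ,  σ = 0.4512 rad → d_gc = 2869.9 km
Rhumb line: Δψ = -0.6108, q = Δφ/Δψ = 0.4172, d_rh = R√(Δφ²+q²Δλ²) = 2957.2 km
Excess = 2957.2 − 2869.9 = 87.3 ≈ 87 km

87 km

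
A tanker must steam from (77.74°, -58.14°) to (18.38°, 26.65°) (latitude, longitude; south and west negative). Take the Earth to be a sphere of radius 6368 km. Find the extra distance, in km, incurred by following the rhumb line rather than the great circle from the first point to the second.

469 km

Great circle: cos σ = sin φ₁ sin φ₂ + cos φ₁ cos φ₂ cos Δλ,  σ = 1.2383 rad → d_gc = 7885.3 km
Rhumb line: Δψ = -1.9048, q = Δφ/Δψ = 0.5439, d_rh = R√(Δφ²+q²Δλ²) = 8354.6 km
Excess = 8354.6 − 7885.3 = 469.3 ≈ 469 km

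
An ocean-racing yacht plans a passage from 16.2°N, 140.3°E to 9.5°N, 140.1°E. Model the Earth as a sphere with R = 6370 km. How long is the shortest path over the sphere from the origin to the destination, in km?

745 km

Haversine: a = sin²(Δφ/2)+cos φ₁ cos φ₂ sin²(Δλ/2) = 0.00342;  σ = 2·atan2(√a,√(1−a))
σ = 6.703° → d = Rσ = 6370·0.11699 = 745 km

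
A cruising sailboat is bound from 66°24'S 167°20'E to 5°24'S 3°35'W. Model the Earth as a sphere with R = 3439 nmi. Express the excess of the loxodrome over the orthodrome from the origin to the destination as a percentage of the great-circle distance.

Great circle: σ = 1.8832 rad → d_gc = Rσ = 6476.3 nmi
Rhumb: Δφ = +1.0647, Δλ = -2.9831, Δψ = +1.4715, q = Δφ/Δψ = 0.7235 → d_rh = R√(Δφ²+q²Δλ²) = 8276.4 nmi
Excess = (8276.4 − 6476.3) / 6476.3 = 1800.1 / 6476.3 = 27.80% ≈ 27.8%

27.8%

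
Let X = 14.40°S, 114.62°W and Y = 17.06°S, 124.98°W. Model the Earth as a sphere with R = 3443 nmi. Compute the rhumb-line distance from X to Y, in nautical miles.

Δψ = ln[tan(π/4+φ₂/2)/tan(π/4+φ₁/2)] = -0.0482;  Δφ = -0.0464 rad,  Δλ = -0.1808 rad
q = Δφ/Δψ = 0.9624
d = R·√(Δφ² + q²Δλ²) = 3443·0.18011 = 620 nmi

620 nmi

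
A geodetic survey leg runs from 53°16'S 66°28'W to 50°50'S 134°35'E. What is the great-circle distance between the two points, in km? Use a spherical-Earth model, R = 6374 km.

cos σ = sin φ₁ sin φ₂ + cos φ₁ cos φ₂ cos Δλ
      = sin(-53.27°)sin(-50.83°) + cos(-53.27°)cos(-50.83°)cos(-158.95°) = 0.2688
σ = 74.406° → d = Rσ = 6374·1.29863 = 8277 km

8277 km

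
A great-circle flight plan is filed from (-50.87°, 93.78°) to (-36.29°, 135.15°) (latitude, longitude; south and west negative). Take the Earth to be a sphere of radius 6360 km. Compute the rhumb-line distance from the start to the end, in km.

Δψ = ln[tan(π/4+φ₂/2)/tan(π/4+φ₁/2)] = +0.3540;  Δφ = +0.2545 rad,  Δλ = +0.7220 rad
q = Δφ/Δψ = 0.7189
d = R·√(Δφ² + q²Δλ²) = 6360·0.57808 = 3677 km

3677 km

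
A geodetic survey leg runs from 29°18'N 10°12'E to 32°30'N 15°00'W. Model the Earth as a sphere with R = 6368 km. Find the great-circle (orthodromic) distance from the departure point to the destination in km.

2424 km

cos σ = sin φ₁ sin φ₂ + cos φ₁ cos φ₂ cos Δλ
      = sin(29.30°)sin(32.50°) + cos(29.30°)cos(32.50°)cos(-25.20°) = 0.9284
σ = 21.807° → d = Rσ = 6368·0.38060 = 2424 km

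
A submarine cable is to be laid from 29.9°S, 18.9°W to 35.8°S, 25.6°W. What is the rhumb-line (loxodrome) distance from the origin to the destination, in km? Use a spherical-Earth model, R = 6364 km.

905 km

Rhumb course C = atan2(Δλ, Δψ) with Δψ = ln[tan(π/4+φ₂/2)/tan(π/4+φ₁/2)] = -0.1227, Δλ = -0.1169 → C = 223.63°
d = R·|Δφ| / |cos C| = 6364·0.10297 / 0.72383 = 905 km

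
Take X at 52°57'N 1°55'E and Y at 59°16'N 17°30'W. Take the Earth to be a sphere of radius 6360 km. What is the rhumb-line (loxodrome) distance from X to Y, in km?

Rhumb course C = atan2(Δλ, Δψ) with Δψ = ln[tan(π/4+φ₂/2)/tan(π/4+φ₁/2)] = +0.1983, Δλ = -0.3389 → C = 300.33°
d = R·|Δφ| / |cos C| = 6360·0.11025 / 0.50496 = 1389 km

1389 km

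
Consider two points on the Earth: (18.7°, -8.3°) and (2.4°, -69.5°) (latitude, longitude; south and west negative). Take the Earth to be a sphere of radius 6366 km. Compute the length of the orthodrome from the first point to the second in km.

6890 km

cos σ = sin φ₁ sin φ₂ + cos φ₁ cos φ₂ cos Δλ
      = sin(18.70°)sin(2.40°) + cos(18.70°)cos(2.40°)cos(-61.20°) = 0.4693
σ = 62.008° → d = Rσ = 6366·1.08224 = 6890 km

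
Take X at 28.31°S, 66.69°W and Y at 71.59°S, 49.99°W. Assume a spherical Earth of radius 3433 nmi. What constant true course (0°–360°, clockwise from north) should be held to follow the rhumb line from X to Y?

Δψ = ln[tan(π/4+φ₂/2)/tan(π/4+φ₁/2)] = -1.3043
Δλ = +0.2915 rad (taken the short way round)
course = atan2(Δλ, Δψ) = 167.40°

167.4°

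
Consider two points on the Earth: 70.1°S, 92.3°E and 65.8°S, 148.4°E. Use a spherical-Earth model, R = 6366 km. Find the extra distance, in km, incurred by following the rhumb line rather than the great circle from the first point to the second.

82 km

Great circle: cos σ = sin φ₁ sin φ₂ + cos φ₁ cos φ₂ cos Δλ,  σ = 0.3612 rad → d_gc = 2299.3 km
Rhumb line: Δψ = +0.2005, q = Δφ/Δψ = 0.3743, d_rh = R√(Δφ²+q²Δλ²) = 2381.2 km
Excess = 2381.2 − 2299.3 = 81.9 ≈ 82 km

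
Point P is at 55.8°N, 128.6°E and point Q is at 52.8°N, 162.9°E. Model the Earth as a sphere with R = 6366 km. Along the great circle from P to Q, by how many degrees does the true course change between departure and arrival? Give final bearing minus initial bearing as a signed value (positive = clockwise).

+28.1°

At departure: θ₁ = atan2(sin Δλ cos φ₂, cos φ₁ sin φ₂ − sin φ₁ cos φ₂ cos Δλ) = 84.20°
At arrival: θ₂ = atan2(sin Δλ cos φ₁, −cos φ₂ sin φ₁ + sin φ₂ cos φ₁ cos Δλ) = 112.34°
Δθ = θ₂ − θ₁ = +28.1°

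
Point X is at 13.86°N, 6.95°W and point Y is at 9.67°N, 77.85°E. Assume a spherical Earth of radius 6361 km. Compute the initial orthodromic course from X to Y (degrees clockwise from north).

81.8°

N = sin Δλ·cos φ₂ = +0.9817;  D = cos φ₁ sin φ₂ − sin φ₁ cos φ₂ cos Δλ = +0.1417
initial course = atan2(N, D) = 81.79°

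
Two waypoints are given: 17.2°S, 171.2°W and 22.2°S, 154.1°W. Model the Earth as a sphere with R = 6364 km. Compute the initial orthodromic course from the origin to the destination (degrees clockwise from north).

110.0°

N = sin Δλ·cos φ₂ = +0.2722;  D = cos φ₁ sin φ₂ − sin φ₁ cos φ₂ cos Δλ = -0.0993
initial course = atan2(N, D) = 110.03°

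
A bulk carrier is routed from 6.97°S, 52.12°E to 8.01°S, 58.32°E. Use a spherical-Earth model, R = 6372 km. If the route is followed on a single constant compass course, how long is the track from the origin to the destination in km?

Δψ = ln[tan(π/4+φ₂/2)/tan(π/4+φ₁/2)] = -0.0183;  Δφ = -0.0182 rad,  Δλ = +0.1082 rad
q = Δφ/Δψ = 0.9915
d = R·√(Δφ² + q²Δλ²) = 6372·0.10881 = 693 km

693 km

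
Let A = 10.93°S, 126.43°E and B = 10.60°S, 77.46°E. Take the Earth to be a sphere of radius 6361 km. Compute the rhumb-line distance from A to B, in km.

5341 km

Δψ = ln[tan(π/4+φ₂/2)/tan(π/4+φ₁/2)] = +0.0059;  Δφ = +0.0058 rad,  Δλ = -0.8547 rad
q = Δφ/Δψ = 0.9824
d = R·√(Δφ² + q²Δλ²) = 6361·0.83967 = 5341 km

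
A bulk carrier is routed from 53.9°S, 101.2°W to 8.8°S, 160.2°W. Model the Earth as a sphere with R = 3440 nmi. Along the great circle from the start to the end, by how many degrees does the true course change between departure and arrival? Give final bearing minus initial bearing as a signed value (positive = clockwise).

+35.4°

At departure: θ₁ = atan2(sin Δλ cos φ₂, cos φ₁ sin φ₂ − sin φ₁ cos φ₂ cos Δλ) = 290.76°
At arrival: θ₂ = atan2(sin Δλ cos φ₁, −cos φ₂ sin φ₁ + sin φ₂ cos φ₁ cos Δλ) = 326.12°
Δθ = θ₂ − θ₁ = +35.4°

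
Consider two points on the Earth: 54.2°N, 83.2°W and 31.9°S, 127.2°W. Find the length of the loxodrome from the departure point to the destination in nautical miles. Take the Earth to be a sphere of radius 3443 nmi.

Rhumb course C = atan2(Δλ, Δψ) with Δψ = ln[tan(π/4+φ₂/2)/tan(π/4+φ₁/2)] = -1.7181, Δλ = -0.7679 → C = 204.08°
d = R·|Δφ| / |cos C| = 3443·1.50273 / 0.91295 = 5667 nmi

5667 nmi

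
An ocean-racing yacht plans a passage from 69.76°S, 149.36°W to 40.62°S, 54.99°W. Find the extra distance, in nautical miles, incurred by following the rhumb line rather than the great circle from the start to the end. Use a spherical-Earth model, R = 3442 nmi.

283 nmi

Great circle: cos σ = sin φ₁ sin φ₂ + cos φ₁ cos φ₂ cos Δλ,  σ = 0.9387 rad → d_gc = 3231.0 nmi
Rhumb line: Δψ = +0.9461, q = Δφ/Δψ = 0.5375, d_rh = R√(Δφ²+q²Δλ²) = 3514.4 nmi
Excess = 3514.4 − 3231.0 = 283.4 ≈ 283 nmi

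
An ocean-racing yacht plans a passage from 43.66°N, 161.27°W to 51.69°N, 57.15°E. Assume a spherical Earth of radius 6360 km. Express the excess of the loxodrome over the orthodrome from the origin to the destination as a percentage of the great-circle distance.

20.7%

Great circle: σ = 1.3793 rad → d_gc = Rσ = 8772.2 km
Rhumb: Δφ = +0.1401, Δλ = -2.4710, Δψ = +0.2087, q = Δφ/Δψ = 0.6715 → d_rh = R√(Δφ²+q²Δλ²) = 10590.0 km
Excess = (10590.0 − 8772.2) / 8772.2 = 1817.8 / 8772.2 = 20.72% ≈ 20.7%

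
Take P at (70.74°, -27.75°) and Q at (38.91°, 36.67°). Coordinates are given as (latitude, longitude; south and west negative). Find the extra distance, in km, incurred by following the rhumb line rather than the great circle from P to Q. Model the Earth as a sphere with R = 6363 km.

Great circle: cos σ = sin φ₁ sin φ₂ + cos φ₁ cos φ₂ cos Δλ,  σ = 0.7901 rad → d_gc = 5027.5 km
Rhumb line: Δψ = -1.0356, q = Δφ/Δψ = 0.5364, d_rh = R√(Δφ²+q²Δλ²) = 5217.7 km
Excess = 5217.7 − 5027.5 = 190.2 ≈ 190 km

190 km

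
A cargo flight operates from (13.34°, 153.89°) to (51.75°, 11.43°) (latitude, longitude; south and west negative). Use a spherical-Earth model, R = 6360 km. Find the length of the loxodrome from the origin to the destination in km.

13551 km

Rhumb course C = atan2(Δλ, Δψ) with Δψ = ln[tan(π/4+φ₂/2)/tan(π/4+φ₁/2)] = +0.8241, Δλ = -2.4864 → C = 288.34°
d = R·|Δφ| / |cos C| = 6360·0.67038 / 0.31462 = 13551 km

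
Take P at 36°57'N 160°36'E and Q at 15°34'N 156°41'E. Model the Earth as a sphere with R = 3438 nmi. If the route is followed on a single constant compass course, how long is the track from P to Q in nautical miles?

Δψ = ln[tan(π/4+φ₂/2)/tan(π/4+φ₁/2)] = -0.4198;  Δφ = -0.3732 rad,  Δλ = -0.0684 rad
q = Δφ/Δψ = 0.8890
d = R·√(Δφ² + q²Δλ²) = 3438·0.37813 = 1300 nmi

1300 nmi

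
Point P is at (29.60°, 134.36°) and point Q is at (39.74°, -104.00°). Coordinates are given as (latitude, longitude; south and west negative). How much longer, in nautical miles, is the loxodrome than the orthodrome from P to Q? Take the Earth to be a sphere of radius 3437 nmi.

498 nmi

Great circle: cos σ = sin φ₁ sin φ₂ + cos φ₁ cos φ₂ cos Δλ,  σ = 1.6058 rad → d_gc = 5519.0 nmi
Rhumb line: Δψ = +0.2157, q = Δφ/Δψ = 0.8203, d_rh = R√(Δφ²+q²Δλ²) = 6016.7 nmi
Excess = 6016.7 − 5519.0 = 497.7 ≈ 498 nmi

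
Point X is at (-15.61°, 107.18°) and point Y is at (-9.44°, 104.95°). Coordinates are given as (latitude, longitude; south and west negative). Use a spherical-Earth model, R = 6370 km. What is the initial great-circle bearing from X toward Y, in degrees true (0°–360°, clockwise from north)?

θ = atan2( sin Δλ·cos φ₂ ,  cos φ₁ sin φ₂ − sin φ₁ cos φ₂ cos Δλ )
  = atan2(-0.0384, +0.1073) = 340.31°

340.3°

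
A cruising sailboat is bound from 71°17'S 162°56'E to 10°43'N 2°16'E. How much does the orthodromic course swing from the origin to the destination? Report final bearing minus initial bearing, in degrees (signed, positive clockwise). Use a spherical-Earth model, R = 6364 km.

At departure: θ₁ = atan2(sin Δλ cos φ₂, cos φ₁ sin φ₂ − sin φ₁ cos φ₂ cos Δλ) = 201.68°
At arrival: θ₂ = atan2(sin Δλ cos φ₁, −cos φ₂ sin φ₁ + sin φ₂ cos φ₁ cos Δλ) = 353.07°
Δθ = θ₂ − θ₁ = +151.4°

+151.4°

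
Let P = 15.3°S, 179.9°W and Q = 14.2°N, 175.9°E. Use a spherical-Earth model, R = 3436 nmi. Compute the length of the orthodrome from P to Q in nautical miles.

cos σ = sin φ₁ sin φ₂ + cos φ₁ cos φ₂ cos Δλ
      = sin(-15.30°)sin(14.20°) + cos(-15.30°)cos(14.20°)cos(-4.20°) = 0.8678
σ = 29.791° → d = Rσ = 3436·0.51995 = 1787 nmi

1787 nmi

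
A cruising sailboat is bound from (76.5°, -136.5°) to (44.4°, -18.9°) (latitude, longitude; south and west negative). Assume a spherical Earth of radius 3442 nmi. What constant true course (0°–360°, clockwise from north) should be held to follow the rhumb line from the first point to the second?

121.7°

Δψ = ln[tan(π/4+φ₂/2)/tan(π/4+φ₁/2)] = -1.2674
Δλ = +2.0525 rad (taken the short way round)
course = atan2(Δλ, Δψ) = 121.69°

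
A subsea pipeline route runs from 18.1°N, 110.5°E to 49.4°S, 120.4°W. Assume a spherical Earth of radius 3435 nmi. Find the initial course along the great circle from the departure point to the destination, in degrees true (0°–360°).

139.6°

θ = atan2( sin Δλ·cos φ₂ ,  cos φ₁ sin φ₂ − sin φ₁ cos φ₂ cos Δλ )
  = atan2(+0.5050, -0.5942) = 139.64°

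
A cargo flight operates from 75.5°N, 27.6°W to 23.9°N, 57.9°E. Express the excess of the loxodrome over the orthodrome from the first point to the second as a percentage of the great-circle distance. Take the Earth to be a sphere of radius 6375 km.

6.3%

Great circle: σ = 1.1481 rad → d_gc = Rσ = 7319.3 km
Rhumb: Δφ = -0.9006, Δλ = +1.4923, Δψ = -1.6321, q = Δφ/Δψ = 0.5518 → d_rh = R√(Δφ²+q²Δλ²) = 7779.3 km
Excess = (7779.3 − 7319.3) / 7319.3 = 460.0 / 7319.3 = 6.28% ≈ 6.3%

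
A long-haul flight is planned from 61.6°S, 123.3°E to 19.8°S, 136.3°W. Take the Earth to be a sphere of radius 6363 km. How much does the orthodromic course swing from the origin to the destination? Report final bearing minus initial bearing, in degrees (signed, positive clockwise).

Initial bearing θ₁ = atan2(sin Δλ cos φ₂, cos φ₁ sin φ₂ − sin φ₁ cos φ₂ cos Δλ) = 108.55°
Final bearing θ₂ = (initial bearing from the destination back to the start) + 180° = 28.64°
Δθ = θ₂ − θ₁ = -79.9°

-79.9°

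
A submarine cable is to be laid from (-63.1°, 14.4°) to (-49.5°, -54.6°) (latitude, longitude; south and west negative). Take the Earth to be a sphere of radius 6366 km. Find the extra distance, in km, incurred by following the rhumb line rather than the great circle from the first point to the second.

193 km

Great circle: cos σ = sin φ₁ sin φ₂ + cos φ₁ cos φ₂ cos Δλ,  σ = 0.6706 rad → d_gc = 4269.2 km
Rhumb line: Δψ = +0.4335, q = Δφ/Δψ = 0.5476, d_rh = R√(Δφ²+q²Δλ²) = 4461.8 km
Excess = 4461.8 − 4269.2 = 192.6 ≈ 193 km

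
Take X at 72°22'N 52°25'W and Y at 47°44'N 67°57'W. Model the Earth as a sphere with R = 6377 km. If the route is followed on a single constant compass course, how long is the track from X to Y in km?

Rhumb course C = atan2(Δλ, Δψ) with Δψ = ln[tan(π/4+φ₂/2)/tan(π/4+φ₁/2)] = -0.9131, Δλ = -0.2711 → C = 196.54°
d = R·|Δφ| / |cos C| = 6377·0.42993 / 0.95864 = 2860 km

2860 km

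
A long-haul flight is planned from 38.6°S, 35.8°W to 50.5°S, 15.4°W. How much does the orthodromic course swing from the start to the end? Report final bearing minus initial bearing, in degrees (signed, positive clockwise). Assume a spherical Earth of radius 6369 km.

At departure: θ₁ = atan2(sin Δλ cos φ₂, cos φ₁ sin φ₂ − sin φ₁ cos φ₂ cos Δλ) = 136.19°
At arrival: θ₂ = atan2(sin Δλ cos φ₁, −cos φ₂ sin φ₁ + sin φ₂ cos φ₁ cos Δλ) = 121.72°
Δθ = θ₂ − θ₁ = -14.5°

-14.5°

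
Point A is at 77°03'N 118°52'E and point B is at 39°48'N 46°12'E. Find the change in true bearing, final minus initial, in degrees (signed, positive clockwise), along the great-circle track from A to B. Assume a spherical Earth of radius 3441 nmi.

Initial bearing θ₁ = atan2(sin Δλ cos φ₂, cos φ₁ sin φ₂ − sin φ₁ cos φ₂ cos Δλ) = 263.80°
Final bearing θ₂ = (initial bearing from the destination back to the start) + 180° = 196.86°
Δθ = θ₂ − θ₁ = -66.9°

-66.9°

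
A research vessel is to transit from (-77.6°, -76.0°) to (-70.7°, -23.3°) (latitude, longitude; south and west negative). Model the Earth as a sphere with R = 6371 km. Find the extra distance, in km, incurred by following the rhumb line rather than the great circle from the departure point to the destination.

57 km

Great circle: cos σ = sin φ₁ sin φ₂ + cos φ₁ cos φ₂ cos Δλ,  σ = 0.2661 rad → d_gc = 1695.58 km
Rhumb line: Δψ = +0.4480, q = Δφ/Δψ = 0.2688, d_rh = R√(Δφ²+q²Δλ²) = 1752.10 km
Excess = 1752.10 − 1695.58 = 56.52 ≈ 57 km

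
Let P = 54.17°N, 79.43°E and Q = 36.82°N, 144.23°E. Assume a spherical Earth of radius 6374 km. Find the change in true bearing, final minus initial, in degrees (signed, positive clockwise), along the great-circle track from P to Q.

At departure: θ₁ = atan2(sin Δλ cos φ₂, cos φ₁ sin φ₂ − sin φ₁ cos φ₂ cos Δλ) = 84.13°
At arrival: θ₂ = atan2(sin Δλ cos φ₁, −cos φ₂ sin φ₁ + sin φ₂ cos φ₁ cos Δλ) = 133.33°
Δθ = θ₂ − θ₁ = +49.2°

+49.2°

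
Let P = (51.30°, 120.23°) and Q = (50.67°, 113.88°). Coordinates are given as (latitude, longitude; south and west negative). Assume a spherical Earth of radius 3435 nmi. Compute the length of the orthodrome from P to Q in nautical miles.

Haversine: a = sin²(Δφ/2)+cos φ₁ cos φ₂ sin²(Δλ/2) = 0.00125;  σ = 2·atan2(√a,√(1−a))
σ = 4.045° → d = Rσ = 3435·0.07061 = 243 nmi

243 nmi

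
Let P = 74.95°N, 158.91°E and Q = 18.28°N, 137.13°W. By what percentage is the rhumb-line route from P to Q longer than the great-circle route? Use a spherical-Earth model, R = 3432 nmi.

Great circle: σ = 1.1471 rad → d_gc = Rσ = 3936.8 nmi
Rhumb: Δφ = -0.9891, Δλ = +1.1163, Δψ = -1.6996, q = Δφ/Δψ = 0.5819 → d_rh = R√(Δφ²+q²Δλ²) = 4061.2 nmi
Excess = (4061.2 − 3936.8) / 3936.8 = 124.4 / 3936.8 = 3.16% ≈ 3.2%

3.2%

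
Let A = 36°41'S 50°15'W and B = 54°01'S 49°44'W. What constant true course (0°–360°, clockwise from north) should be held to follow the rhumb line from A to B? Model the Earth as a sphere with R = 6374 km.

Δψ = ln[tan(π/4+φ₂/2)/tan(π/4+φ₁/2)] = -0.4356
Δλ = +0.0090 rad (taken the short way round)
course = atan2(Δλ, Δψ) = 178.81°

178.8°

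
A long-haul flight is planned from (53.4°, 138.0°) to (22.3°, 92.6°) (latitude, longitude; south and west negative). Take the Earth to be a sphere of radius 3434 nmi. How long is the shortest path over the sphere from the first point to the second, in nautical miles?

2770 nmi

cos σ = sin φ₁ sin φ₂ + cos φ₁ cos φ₂ cos Δλ
      = sin(53.40°)sin(22.30°) + cos(53.40°)cos(22.30°)cos(-45.40°) = 0.6920
σ = 46.214° → d = Rσ = 3434·0.80659 = 2770 nmi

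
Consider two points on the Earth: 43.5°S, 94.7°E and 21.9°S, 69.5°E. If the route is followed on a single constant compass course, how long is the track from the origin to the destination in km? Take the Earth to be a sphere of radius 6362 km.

3343 km

Rhumb course C = atan2(Δλ, Δψ) with Δψ = ln[tan(π/4+φ₂/2)/tan(π/4+φ₁/2)] = +0.4529, Δλ = -0.4398 → C = 315.84°
d = R·|Δφ| / |cos C| = 6362·0.37699 / 0.71741 = 3343 km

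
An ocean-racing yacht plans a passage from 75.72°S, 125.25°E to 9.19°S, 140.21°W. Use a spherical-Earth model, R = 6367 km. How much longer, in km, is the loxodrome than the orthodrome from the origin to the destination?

620 km

Great circle: cos σ = sin φ₁ sin φ₂ + cos φ₁ cos φ₂ cos Δλ,  σ = 1.4349 rad → d_gc = 9135.9 km
Rhumb line: Δψ = +1.9162, q = Δφ/Δψ = 0.6060, d_rh = R√(Δφ²+q²Δλ²) = 9756.3 km
Excess = 9756.3 − 9135.9 = 620.4 ≈ 620 km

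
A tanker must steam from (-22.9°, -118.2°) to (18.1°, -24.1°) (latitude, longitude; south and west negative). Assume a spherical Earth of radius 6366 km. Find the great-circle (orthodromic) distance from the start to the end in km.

11174 km

Haversine: a = sin²(Δφ/2)+cos φ₁ cos φ₂ sin²(Δλ/2) = 0.59175;  σ = 2·atan2(√a,√(1−a))
σ = 100.573° → d = Rσ = 6366·1.75534 = 11174 km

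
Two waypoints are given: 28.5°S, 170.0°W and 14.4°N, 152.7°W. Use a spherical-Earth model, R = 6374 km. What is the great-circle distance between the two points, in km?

Haversine: a = sin²(Δφ/2)+cos φ₁ cos φ₂ sin²(Δλ/2) = 0.15298;  σ = 2·atan2(√a,√(1−a))
σ = 46.050° → d = Rσ = 6374·0.80372 = 5123 km

5123 km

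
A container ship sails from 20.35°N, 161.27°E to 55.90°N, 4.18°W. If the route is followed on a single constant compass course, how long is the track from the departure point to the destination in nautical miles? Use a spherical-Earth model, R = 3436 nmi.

7813 nmi

Rhumb course C = atan2(Δλ, Δψ) with Δψ = ln[tan(π/4+φ₂/2)/tan(π/4+φ₁/2)] = +0.8190, Δλ = -2.8876 → C = 285.84°
d = R·|Δφ| / |cos C| = 3436·0.62046 / 0.27287 = 7813 nmi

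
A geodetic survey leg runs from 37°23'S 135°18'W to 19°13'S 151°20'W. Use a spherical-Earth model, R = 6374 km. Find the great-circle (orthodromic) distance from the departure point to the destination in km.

cos σ = sin φ₁ sin φ₂ + cos φ₁ cos φ₂ cos Δλ
      = sin(-37.38°)sin(-19.22°) + cos(-37.38°)cos(-19.22°)cos(-16.03°) = 0.9210
σ = 22.932° → d = Rσ = 6374·0.40024 = 2551 km

2551 km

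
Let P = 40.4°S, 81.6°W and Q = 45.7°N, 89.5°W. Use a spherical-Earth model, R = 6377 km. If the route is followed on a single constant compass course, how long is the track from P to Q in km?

Δψ = ln[tan(π/4+φ₂/2)/tan(π/4+φ₁/2)] = +1.6708;  Δφ = +1.5027 rad,  Δλ = -0.1379 rad
q = Δφ/Δψ = 0.8994
d = R·√(Δφ² + q²Δλ²) = 6377·1.50784 = 9615 km

9615 km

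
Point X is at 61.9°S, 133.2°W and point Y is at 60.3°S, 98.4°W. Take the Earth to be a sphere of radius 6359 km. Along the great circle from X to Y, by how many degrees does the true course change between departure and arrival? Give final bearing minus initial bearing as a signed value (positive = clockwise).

At departure: θ₁ = atan2(sin Δλ cos φ₂, cos φ₁ sin φ₂ − sin φ₁ cos φ₂ cos Δλ) = 100.08°
At arrival: θ₂ = atan2(sin Δλ cos φ₁, −cos φ₂ sin φ₁ + sin φ₂ cos φ₁ cos Δλ) = 69.39°
Δθ = θ₂ − θ₁ = -30.7°

-30.7°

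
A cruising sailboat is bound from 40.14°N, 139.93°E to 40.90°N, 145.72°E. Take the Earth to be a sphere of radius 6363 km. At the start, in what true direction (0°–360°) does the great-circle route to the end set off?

N = sin Δλ·cos φ₂ = +0.0763;  D = cos φ₁ sin φ₂ − sin φ₁ cos φ₂ cos Δλ = +0.0157
initial course = atan2(N, D) = 78.33°

78.3°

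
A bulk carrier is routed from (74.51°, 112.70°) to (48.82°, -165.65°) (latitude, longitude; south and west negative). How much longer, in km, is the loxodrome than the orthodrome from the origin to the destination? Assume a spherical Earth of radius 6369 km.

324 km

Great circle: cos σ = sin φ₁ sin φ₂ + cos φ₁ cos φ₂ cos Δλ,  σ = 0.7215 rad → d_gc = 4595.0 km
Rhumb line: Δψ = -1.0160, q = Δφ/Δψ = 0.4413, d_rh = R√(Δφ²+q²Δλ²) = 4919.1 km
Excess = 4919.1 − 4595.0 = 324.1 ≈ 324 km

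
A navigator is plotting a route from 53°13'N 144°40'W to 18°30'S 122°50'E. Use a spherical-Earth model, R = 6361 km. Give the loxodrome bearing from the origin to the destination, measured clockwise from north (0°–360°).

228.5°

Meridional parts: M(φ₁)=+1.1011, M(φ₂)=-0.3286 → ΔM = -1.4298;  Δλ = -1.6144 rad
tan C = Δλ / ΔM = +1.1291 → C = 228.47°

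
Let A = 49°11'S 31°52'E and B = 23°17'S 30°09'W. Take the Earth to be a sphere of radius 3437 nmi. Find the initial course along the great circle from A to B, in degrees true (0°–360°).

θ = atan2( sin Δλ·cos φ₂ ,  cos φ₁ sin φ₂ − sin φ₁ cos φ₂ cos Δλ )
  = atan2(-0.8112, +0.0678) = 274.78°

274.8°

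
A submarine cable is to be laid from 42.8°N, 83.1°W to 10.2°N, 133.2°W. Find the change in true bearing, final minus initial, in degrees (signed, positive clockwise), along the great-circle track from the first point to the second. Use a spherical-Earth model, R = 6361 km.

-24.5°

At departure: θ₁ = atan2(sin Δλ cos φ₂, cos φ₁ sin φ₂ − sin φ₁ cos φ₂ cos Δλ) = 248.40°
At arrival: θ₂ = atan2(sin Δλ cos φ₁, −cos φ₂ sin φ₁ + sin φ₂ cos φ₁ cos Δλ) = 223.88°
Δθ = θ₂ − θ₁ = -24.5°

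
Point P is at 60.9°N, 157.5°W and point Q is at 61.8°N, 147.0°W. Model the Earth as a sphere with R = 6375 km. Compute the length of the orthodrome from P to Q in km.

Haversine: a = sin²(Δφ/2)+cos φ₁ cos φ₂ sin²(Δλ/2) = 0.00199;  σ = 2·atan2(√a,√(1−a))
σ = 5.108° → d = Rσ = 6375·0.08916 = 568 km

568 km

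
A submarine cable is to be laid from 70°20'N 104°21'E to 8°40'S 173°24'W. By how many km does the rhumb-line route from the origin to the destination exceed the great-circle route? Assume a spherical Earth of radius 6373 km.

374 km

Great circle: cos σ = sin φ₁ sin φ₂ + cos φ₁ cos φ₂ cos Δλ,  σ = 1.6680 rad → d_gc = 10630.0 km
Rhumb line: Δψ = -1.9044, q = Δφ/Δψ = 0.7240, d_rh = R√(Δφ²+q²Δλ²) = 11004.0 km
Excess = 11004.0 − 10630.0 = 374.0 ≈ 374 km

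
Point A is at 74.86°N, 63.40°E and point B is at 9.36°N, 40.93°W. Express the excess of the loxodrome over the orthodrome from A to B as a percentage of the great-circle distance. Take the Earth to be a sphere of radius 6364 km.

8.5%

Great circle: σ = 1.4775 rad → d_gc = Rσ = 9402.5 km
Rhumb: Δφ = -1.1432, Δλ = -1.8209, Δψ = -1.8541, q = Δφ/Δψ = 0.6166 → d_rh = R√(Δφ²+q²Δλ²) = 10197.1 km
Excess = (10197.1 − 9402.5) / 9402.5 = 794.6 / 9402.5 = 8.451% ≈ 8.5%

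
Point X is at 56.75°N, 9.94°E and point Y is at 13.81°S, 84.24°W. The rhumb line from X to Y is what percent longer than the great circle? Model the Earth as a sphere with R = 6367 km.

Great circle: σ = 1.8115 rad → d_gc = Rσ = 11534.1 km
Rhumb: Δφ = -1.2315, Δλ = -1.6438, Δψ = -1.4521, q = Δφ/Δψ = 0.8481 → d_rh = R√(Δφ²+q²Δλ²) = 11843.3 km
Excess = (11843.3 − 11534.1) / 11534.1 = 309.2 / 11534.1 = 2.68% ≈ 2.7%

2.7%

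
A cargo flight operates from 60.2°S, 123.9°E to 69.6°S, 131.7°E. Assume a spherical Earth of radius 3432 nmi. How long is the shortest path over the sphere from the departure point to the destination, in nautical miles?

596 nmi

Haversine: a = sin²(Δφ/2)+cos φ₁ cos φ₂ sin²(Δλ/2) = 0.00752;  σ = 2·atan2(√a,√(1−a))
σ = 9.947° → d = Rσ = 3432·0.17360 = 596 nmi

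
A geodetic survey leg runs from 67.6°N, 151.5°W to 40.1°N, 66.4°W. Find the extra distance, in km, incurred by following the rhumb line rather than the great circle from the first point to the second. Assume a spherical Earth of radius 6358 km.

389 km

Great circle: cos σ = sin φ₁ sin φ₂ + cos φ₁ cos φ₂ cos Δλ,  σ = 0.9015 rad → d_gc = 5731.9 km
Rhumb line: Δψ = -0.8543, q = Δφ/Δψ = 0.5618, d_rh = R√(Δφ²+q²Δλ²) = 6120.7 km
Excess = 6120.7 − 5731.9 = 388.8 ≈ 389 km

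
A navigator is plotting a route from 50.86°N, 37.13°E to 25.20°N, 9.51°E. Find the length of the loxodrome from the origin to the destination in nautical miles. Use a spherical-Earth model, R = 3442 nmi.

Δψ = ln[tan(π/4+φ₂/2)/tan(π/4+φ₁/2)] = -0.5795;  Δφ = -0.4479 rad,  Δλ = -0.4821 rad
q = Δφ/Δψ = 0.7728
d = R·√(Δφ² + q²Δλ²) = 3442·0.58254 = 2005 nmi

2005 nmi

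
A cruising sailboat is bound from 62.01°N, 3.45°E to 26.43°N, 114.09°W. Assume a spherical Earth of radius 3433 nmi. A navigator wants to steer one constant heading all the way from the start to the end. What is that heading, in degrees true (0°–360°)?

Meridional parts: M(φ₁)=+1.3894, M(φ₂)=+0.4786 → ΔM = -0.9108;  Δλ = -2.0515 rad
tan C = Δλ / ΔM = +2.2524 → C = 246.06°

246.1°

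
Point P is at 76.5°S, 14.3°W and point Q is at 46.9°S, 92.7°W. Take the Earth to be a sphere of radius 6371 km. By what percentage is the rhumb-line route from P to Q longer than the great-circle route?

Great circle: σ = 0.7347 rad → d_gc = Rσ = 4680.5 km
Rhumb: Δφ = +0.5166, Δλ = -1.3683, Δψ = +1.2050, q = Δφ/Δψ = 0.4287 → d_rh = R√(Δφ²+q²Δλ²) = 4980.2 km
Excess = (4980.2 − 4680.5) / 4680.5 = 299.7 / 4680.5 = 6.40% ≈ 6.4%

6.4%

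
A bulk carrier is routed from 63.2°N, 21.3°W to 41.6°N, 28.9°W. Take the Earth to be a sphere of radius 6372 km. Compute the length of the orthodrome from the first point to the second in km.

cos σ = sin φ₁ sin φ₂ + cos φ₁ cos φ₂ cos Δλ
      = sin(63.20°)sin(41.60°) + cos(63.20°)cos(41.60°)cos(-7.60°) = 0.9268
σ = 22.056° → d = Rσ = 6372·0.38496 = 2453 km

2453 km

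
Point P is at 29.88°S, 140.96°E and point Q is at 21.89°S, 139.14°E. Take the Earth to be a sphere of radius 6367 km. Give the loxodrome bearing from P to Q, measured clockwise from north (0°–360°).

Δψ = ln[tan(π/4+φ₂/2)/tan(π/4+φ₁/2)] = +0.1552
Δλ = -0.0318 rad (taken the short way round)
course = atan2(Δλ, Δψ) = 348.43°

348.4°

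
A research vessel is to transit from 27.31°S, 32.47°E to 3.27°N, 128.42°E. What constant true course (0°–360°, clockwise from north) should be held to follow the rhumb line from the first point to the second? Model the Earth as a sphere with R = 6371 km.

71.7°

Meridional parts: M(φ₁)=-0.4958, M(φ₂)=+0.0571 → ΔM = +0.5529;  Δλ = +1.6746 rad
tan C = Δλ / ΔM = +3.0288 → C = 71.73°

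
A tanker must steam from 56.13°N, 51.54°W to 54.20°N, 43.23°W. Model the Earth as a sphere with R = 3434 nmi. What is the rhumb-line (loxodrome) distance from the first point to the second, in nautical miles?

307 nmi

Δψ = ln[tan(π/4+φ₂/2)/tan(π/4+φ₁/2)] = -0.0590;  Δφ = -0.0337 rad,  Δλ = +0.1450 rad
q = Δφ/Δψ = 0.5711
d = R·√(Δφ² + q²Δλ²) = 3434·0.08941 = 307 nmi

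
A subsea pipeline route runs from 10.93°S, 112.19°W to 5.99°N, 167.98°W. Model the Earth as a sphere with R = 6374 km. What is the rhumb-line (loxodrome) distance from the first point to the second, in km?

6458 km

Rhumb course C = atan2(Δλ, Δψ) with Δψ = ln[tan(π/4+φ₂/2)/tan(π/4+φ₁/2)] = +0.2967, Δλ = -0.9737 → C = 286.94°
d = R·|Δφ| / |cos C| = 6374·0.29531 / 0.29145 = 6458 km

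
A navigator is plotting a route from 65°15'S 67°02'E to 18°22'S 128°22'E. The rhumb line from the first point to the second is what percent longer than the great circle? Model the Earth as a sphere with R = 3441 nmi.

Great circle: σ = 1.0738 rad → d_gc = Rσ = 3695.1 nmi
Rhumb: Δφ = +0.8183, Δλ = +1.0705, Δψ = +1.1906, q = Δφ/Δψ = 0.6873 → d_rh = R√(Δφ²+q²Δλ²) = 3786.3 nmi
Excess = (3786.3 − 3695.1) / 3695.1 = 91.2 / 3695.1 = 2.47% ≈ 2.5%

2.5%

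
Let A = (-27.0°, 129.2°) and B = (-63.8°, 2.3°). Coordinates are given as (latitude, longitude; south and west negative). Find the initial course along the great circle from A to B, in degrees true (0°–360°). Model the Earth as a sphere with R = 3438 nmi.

201.0°

θ = atan2( sin Δλ·cos φ₂ ,  cos φ₁ sin φ₂ − sin φ₁ cos φ₂ cos Δλ )
  = atan2(-0.3531, -0.9198) = 201.00°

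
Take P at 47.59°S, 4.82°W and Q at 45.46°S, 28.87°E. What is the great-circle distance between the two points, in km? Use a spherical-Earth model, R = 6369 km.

Haversine: a = sin²(Δφ/2)+cos φ₁ cos φ₂ sin²(Δλ/2) = 0.04007;  σ = 2·atan2(√a,√(1−a))
σ = 23.094° → d = Rσ = 6369·0.40307 = 2567 km

2567 km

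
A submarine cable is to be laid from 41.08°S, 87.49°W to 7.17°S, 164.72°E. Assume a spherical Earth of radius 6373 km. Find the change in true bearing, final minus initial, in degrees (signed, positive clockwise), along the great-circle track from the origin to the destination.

+60.7°

At departure: θ₁ = atan2(sin Δλ cos φ₂, cos φ₁ sin φ₂ − sin φ₁ cos φ₂ cos Δλ) = 252.75°
At arrival: θ₂ = atan2(sin Δλ cos φ₁, −cos φ₂ sin φ₁ + sin φ₂ cos φ₁ cos Δλ) = 313.48°
Δθ = θ₂ − θ₁ = +60.7°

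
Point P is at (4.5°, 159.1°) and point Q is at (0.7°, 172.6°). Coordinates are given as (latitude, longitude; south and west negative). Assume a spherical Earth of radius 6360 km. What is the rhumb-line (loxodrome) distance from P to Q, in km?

1555 km

Rhumb course C = atan2(Δλ, Δψ) with Δψ = ln[tan(π/4+φ₂/2)/tan(π/4+φ₁/2)] = -0.0664, Δλ = +0.2356 → C = 105.74°
d = R·|Δφ| / |cos C| = 6360·0.06632 / 0.27126 = 1555 km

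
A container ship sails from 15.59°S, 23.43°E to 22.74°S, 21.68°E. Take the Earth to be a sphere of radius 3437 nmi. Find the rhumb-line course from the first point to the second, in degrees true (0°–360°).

193.0°

Meridional parts: M(φ₁)=-0.2755, M(φ₂)=-0.4077 → ΔM = -0.1322;  Δλ = -0.0305 rad
tan C = Δλ / ΔM = +0.2310 → C = 193.01°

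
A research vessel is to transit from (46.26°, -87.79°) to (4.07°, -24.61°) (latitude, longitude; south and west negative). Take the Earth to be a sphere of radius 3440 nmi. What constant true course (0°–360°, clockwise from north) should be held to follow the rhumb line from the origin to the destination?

127.4°

Δψ = ln[tan(π/4+φ₂/2)/tan(π/4+φ₁/2)] = -0.8417
Δλ = +1.1027 rad (taken the short way round)
course = atan2(Δλ, Δψ) = 127.36°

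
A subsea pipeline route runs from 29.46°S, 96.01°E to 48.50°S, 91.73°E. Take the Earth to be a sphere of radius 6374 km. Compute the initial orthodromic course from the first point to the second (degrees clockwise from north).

188.6°

N = sin Δλ·cos φ₂ = -0.0495;  D = cos φ₁ sin φ₂ − sin φ₁ cos φ₂ cos Δλ = -0.3271
initial course = atan2(N, D) = 188.60°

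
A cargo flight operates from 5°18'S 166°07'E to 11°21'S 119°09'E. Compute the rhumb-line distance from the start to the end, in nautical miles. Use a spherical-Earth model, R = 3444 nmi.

Δψ = ln[tan(π/4+φ₂/2)/tan(π/4+φ₁/2)] = -0.1068;  Δφ = -0.1056 rad,  Δλ = -0.8197 rad
q = Δφ/Δψ = 0.9890
d = R·√(Δφ² + q²Δλ²) = 3444·0.81754 = 2816 nmi

2816 nmi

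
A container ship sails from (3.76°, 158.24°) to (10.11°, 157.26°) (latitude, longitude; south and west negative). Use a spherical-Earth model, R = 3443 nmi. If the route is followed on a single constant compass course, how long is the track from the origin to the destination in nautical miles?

386 nmi

Δψ = ln[tan(π/4+φ₂/2)/tan(π/4+φ₁/2)] = +0.1117;  Δφ = +0.1108 rad,  Δλ = -0.0171 rad
q = Δφ/Δψ = 0.9922
d = R·√(Δφ² + q²Δλ²) = 3443·0.11212 = 386 nmi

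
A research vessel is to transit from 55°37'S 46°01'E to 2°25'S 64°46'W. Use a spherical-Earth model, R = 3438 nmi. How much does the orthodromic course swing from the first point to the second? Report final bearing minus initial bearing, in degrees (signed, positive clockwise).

+76.3°

At departure: θ₁ = atan2(sin Δλ cos φ₂, cos φ₁ sin φ₂ − sin φ₁ cos φ₂ cos Δλ) = 251.29°
At arrival: θ₂ = atan2(sin Δλ cos φ₁, −cos φ₂ sin φ₁ + sin φ₂ cos φ₁ cos Δλ) = 327.63°
Δθ = θ₂ − θ₁ = +76.3°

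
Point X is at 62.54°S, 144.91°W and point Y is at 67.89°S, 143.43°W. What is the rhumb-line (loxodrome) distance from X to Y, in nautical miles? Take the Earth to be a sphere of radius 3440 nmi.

Δψ = ln[tan(π/4+φ₂/2)/tan(π/4+φ₁/2)] = -0.2236;  Δφ = -0.0934 rad,  Δλ = +0.0258 rad
q = Δφ/Δψ = 0.4176
d = R·√(Δφ² + q²Δλ²) = 3440·0.09400 = 323 nmi

323 nmi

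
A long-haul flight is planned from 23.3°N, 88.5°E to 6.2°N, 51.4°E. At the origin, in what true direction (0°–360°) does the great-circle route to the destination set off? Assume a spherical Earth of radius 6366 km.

N = sin Δλ·cos φ₂ = -0.5997;  D = cos φ₁ sin φ₂ − sin φ₁ cos φ₂ cos Δλ = -0.2144
initial course = atan2(N, D) = 250.32°

250.3°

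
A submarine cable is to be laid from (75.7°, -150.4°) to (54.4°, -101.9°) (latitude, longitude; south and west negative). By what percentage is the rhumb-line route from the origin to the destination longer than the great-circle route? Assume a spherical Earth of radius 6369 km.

2.5%

Great circle: σ = 0.4882 rad → d_gc = Rσ = 3109.3 km
Rhumb: Δφ = -0.3718, Δλ = +0.8465, Δψ = -0.9398, q = Δφ/Δψ = 0.3956 → d_rh = R√(Δφ²+q²Δλ²) = 3186.6 km
Excess = (3186.6 − 3109.3) / 3109.3 = 77.3 / 3109.3 = 2.49% ≈ 2.5%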